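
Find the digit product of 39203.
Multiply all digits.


3 × 9 × 2 × 0 × 3 = 0


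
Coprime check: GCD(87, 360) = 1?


Euclidean algorithm:
360 = 4 * 87 + 12
87 = 7 * 12 + 3
12 = 4 * 3 + 0
GCD(87, 360) = 3

No, not coprime (GCD = 3)


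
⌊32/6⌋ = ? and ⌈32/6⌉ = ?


32/6 = 5.3333
floor = 5
ceil = 6

floor = 5, ceil = 6


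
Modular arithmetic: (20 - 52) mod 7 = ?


20 - 52 = -32
-32 mod 7 = 3


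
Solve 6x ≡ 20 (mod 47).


GCD(6, 47) = 1, unique solution
a^(-1) mod 47 = 8
x = 8 * 20 mod 47 = 19

x ≡ 19 (mod 47)


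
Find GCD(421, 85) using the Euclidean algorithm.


421 = 4 * 85 + 81
85 = 1 * 81 + 4
81 = 20 * 4 + 1
4 = 4 * 1 + 0
GCD = 1


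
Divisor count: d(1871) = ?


1871 = 1871^1
d(1871) = (1+1) = 2

2 divisors


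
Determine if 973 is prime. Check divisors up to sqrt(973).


973 / 7 = 139 (exact division)
973 is NOT prime.

No, 973 is not prime


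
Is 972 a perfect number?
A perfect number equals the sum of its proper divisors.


Proper divisors of 972: 1, 2, 3, 4, 6, 9, 12, 18, 27, 36, 54, 81, 108, 162, 243, 324, 486
Sum = 1 + 2 + 3 + 4 + 6 + 9 + 12 + 18 + 27 + 36 + 54 + 81 + 108 + 162 + 243 + 324 + 486 = 1576

No, 972 is not perfect (1576 ≠ 972)


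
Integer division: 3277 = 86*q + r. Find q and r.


3277 = 86 * 38 + 9
Check: 3268 + 9 = 3277

q = 38, r = 9


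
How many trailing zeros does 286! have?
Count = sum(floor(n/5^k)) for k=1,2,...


floor(286/5) = 57
floor(286/25) = 11
floor(286/125) = 2
Total = 70

70 trailing zeros


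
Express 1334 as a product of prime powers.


1334 / 2 = 667
667 / 23 = 29
29 / 29 = 1
1334 = 2 × 23 × 29


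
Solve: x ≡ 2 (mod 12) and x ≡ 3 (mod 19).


M = 12*19 = 228
M1 = M/12 = 19, M2 = M/19 = 12
M1^(-1) mod 12 = 7, M2^(-1) mod 19 = 8
x = 2*19*7 + 3*12*8 = 554
554 mod 228 = 98
Check: 98 mod 12 = 2 ✓, 98 mod 19 = 3 ✓

x ≡ 98 (mod 228)


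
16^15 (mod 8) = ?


16^1 mod 8 = 0
16^2 mod 8 = 0
16^3 mod 8 = 0
16^4 mod 8 = 0
16^5 mod 8 = 0
16^6 mod 8 = 0
16^7 mod 8 = 0
16^8 mod 8 = 0
16^9 mod 8 = 0
16^10 mod 8 = 0
16^11 mod 8 = 0
16^12 mod 8 = 0
16^13 mod 8 = 0
16^14 mod 8 = 0
16^15 mod 8 = 0


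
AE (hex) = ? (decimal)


AE (base 16) = 174 (decimal)
174 (decimal) = 174 (base 10)


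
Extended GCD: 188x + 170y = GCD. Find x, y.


Tabular extended Euclidean (each row: r = 188*s + 170*t):
r=188, s=1, t=0
r=170, s=0, t=1
q=1: r=18, s=1, t=-1   [188*(1) + 170*(-1) = 18]
q=9: r=8, s=-9, t=10   [188*(-9) + 170*(10) = 8]
q=2: r=2, s=19, t=-21   [188*(19) + 170*(-21) = 2]
q=4: r=0, s=-85, t=94   [188*(-85) + 170*(94) = 0]
GCD = 2; from the row with r=2: x=19, y=-21
Check: 188*(19) + 170*(-21) = 3572 - 3570 = 2

GCD = 2, x = 19, y = -21


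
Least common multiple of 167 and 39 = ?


GCD(167, 39) = 1
LCM = 167*39/1 = 6513/1 = 6513

LCM = 6513


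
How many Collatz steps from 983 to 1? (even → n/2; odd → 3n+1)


983 → 2950 → 1475 → 4426 → 2213 → 6640 → 3320 → 1660 → 830 → 415 → 1246 → 623 → 1870 → 935 → 2806 → 1403 → 4210 → 2105 → 6316 → 3158 → 1579 → 4738 → 2369 → 7108 → 3554 → 1777 → 5332 → 2666 → 1333 → 4000 → 2000 → 1000 → 500 → 250 → 125 → 376 → 188 → 94 → 47 → 142 → 71 → 214 → 107 → 322 → 161 → 484 → 242 → 121 → 364 → 182 → 91 → 274 → 137 → 412 → 206 → 103 → 310 → 155 → 466 → 233 → 700 → 350 → 175 → 526 → 263 → 790 → 395 → 1186 → 593 → 1780 → 890 → 445 → 1336 → 668 → 334 → 167 → 502 → 251 → 754 → 377 → 1132 → 566 → 283 → 850 → 425 → 1276 → 638 → 319 → 958 → 479 → 1438 → 719 → 2158 → 1079 → 3238 → 1619 → 4858 → 2429 → 7288 → 3644 → 1822 → 911 → 2734 → 1367 → 4102 → 2051 → 6154 → 3077 → 9232 → 4616 → 2308 → 1154 → 577 → 1732 → 866 → 433 → 1300 → 650 → 325 → 976 → 488 → 244 → 122 → 61 → 184 → 92 → 46 → 23 → 70 → 35 → 106 → 53 → 160 → 80 → 40 → 20 → 10 → 5 → 16 → 8 → 4 → 2 → 1
Total steps = 142

142 steps


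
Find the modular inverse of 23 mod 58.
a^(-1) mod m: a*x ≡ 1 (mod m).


Use the extended Euclidean algorithm on (58, 23); each row r = 58*s + 23*t:
r=58, s=1, t=0
r=23, s=0, t=1
q=2: r=12, s=1, t=-2   [58*(1) + 23*(-2) = 12]
q=1: r=11, s=-1, t=3   [58*(-1) + 23*(3) = 11]
q=1: r=1, s=2, t=-5   [58*(2) + 23*(-5) = 1]
q=11: r=0, s=-23, t=58   [58*(-23) + 23*(58) = 0]
GCD = 1 with t = -5, so 23*(-5) ≡ 1 (mod 58)
Inverse = -5 mod 58 = 53
Check: 23 * 53 = 1219 ≡ 1 (mod 58)

23^(-1) ≡ 53 (mod 58)


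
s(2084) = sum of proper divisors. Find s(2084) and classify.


Proper divisors: 1, 2, 4, 521, 1042
Sum = 1 + 2 + 4 + 521 + 1042 = 1570
1570 < 2084 → deficient

s(2084) = 1570 (deficient)


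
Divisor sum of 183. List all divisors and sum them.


Divisors of 183: 1, 3, 61, 183
Sum = 1 + 3 + 61 + 183 = 248

σ(183) = 248


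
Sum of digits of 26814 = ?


2 + 6 + 8 + 1 + 4 = 21


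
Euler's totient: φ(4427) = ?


4427 = 19 × 233
Prime factors: 19, 233
φ(4427) = 4427 × (1-1/19) × (1-1/233)
= 4427 × 18/19 × 232/233 = 4176

φ(4427) = 4176


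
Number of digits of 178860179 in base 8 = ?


178860179 in base 8 = 1252230223
Number of digits = 10

10 digits (base 8)


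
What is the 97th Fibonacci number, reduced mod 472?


F(k) mod 472 for k=1..97:
1, 1, 2, 3, 5, 8, 13, 21, 34, 55, 89, 144, 233, 377, 138, 43, 181, 224, 405, 157, 90, 247, 337, 112, 449, 89, 66, 155, 221, 376, 125, 29, 154, 183, 337, 48, 385, 433, 346, 307, 181, 16, 197, 213, 410, 151, 89, 240, 329, 97, 426, 51, 5, 56, 61, 117, 178, 295, 1, 296, 297, 121, 418, 67, 13, 80, 93, 173, 266, 439, 233, 200, 433, 161, 122, 283, 405, 216, 149, 365, 42, 407, 449, 384, 361, 273, 162, 435, 125, 88, 213, 301, 42, 343, 385, 256, 169
F(97) mod 472 = 169


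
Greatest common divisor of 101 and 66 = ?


101 = 1 * 66 + 35
66 = 1 * 35 + 31
35 = 1 * 31 + 4
31 = 7 * 4 + 3
4 = 1 * 3 + 1
3 = 3 * 1 + 0
GCD = 1


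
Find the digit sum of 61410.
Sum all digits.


6 + 1 + 4 + 1 + 0 = 12


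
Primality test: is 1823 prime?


Check divisors up to sqrt(1823) = 42.6966
No divisors found.
1823 is prime.

Yes, 1823 is prime


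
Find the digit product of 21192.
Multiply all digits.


2 × 1 × 1 × 9 × 2 = 36


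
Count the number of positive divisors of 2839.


2839 = 17^1 × 167^1
d(2839) = (1+1) × (1+1) = 4

4 divisors


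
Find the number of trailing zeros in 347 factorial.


floor(347/5) = 69
floor(347/25) = 13
floor(347/125) = 2
Total = 84

84 trailing zeros


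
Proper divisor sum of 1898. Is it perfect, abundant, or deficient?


Proper divisors: 1, 2, 13, 26, 73, 146, 949
Sum = 1 + 2 + 13 + 26 + 73 + 146 + 949 = 1210
1210 < 1898 → deficient

s(1898) = 1210 (deficient)


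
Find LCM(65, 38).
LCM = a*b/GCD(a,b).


GCD(65, 38) = 1
LCM = 65*38/1 = 2470/1 = 2470

LCM = 2470


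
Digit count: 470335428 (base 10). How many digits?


470335428 has 9 digits in base 10
floor(log10(470335428)) + 1 = floor(8.6724) + 1 = 9

9 digits (base 10)


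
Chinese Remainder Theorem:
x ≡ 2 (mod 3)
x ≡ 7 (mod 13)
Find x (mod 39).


M = 3*13 = 39
M1 = M/3 = 13, M2 = M/13 = 3
M1^(-1) mod 3 = 1, M2^(-1) mod 13 = 9
x = 2*13*1 + 7*3*9 = 215
215 mod 39 = 20
Check: 20 mod 3 = 2 ✓, 20 mod 13 = 7 ✓

x ≡ 20 (mod 39)


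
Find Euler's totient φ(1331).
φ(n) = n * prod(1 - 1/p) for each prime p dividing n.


1331 = 11^3
Prime factors: 11
φ(1331) = 1331 × (1-1/11)
= 1331 × 10/11 = 1210

φ(1331) = 1210


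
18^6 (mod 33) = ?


18^1 mod 33 = 18
18^2 mod 33 = 27
18^3 mod 33 = 24
18^4 mod 33 = 3
18^5 mod 33 = 21
18^6 mod 33 = 15


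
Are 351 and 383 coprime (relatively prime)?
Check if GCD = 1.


Euclidean algorithm:
383 = 1 * 351 + 32
351 = 10 * 32 + 31
32 = 1 * 31 + 1
31 = 31 * 1 + 0
GCD(351, 383) = 1

Yes, coprime (GCD = 1)


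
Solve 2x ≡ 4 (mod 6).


GCD(2, 6) = 2 divides 4
Divide: 1x ≡ 2 (mod 3)
x ≡ 2 (mod 3)


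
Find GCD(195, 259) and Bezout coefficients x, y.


Tabular extended Euclidean (each row: r = 195*s + 259*t):
r=195, s=1, t=0
r=259, s=0, t=1
q=0: r=195, s=1, t=0   [195*(1) + 259*(0) = 195]
q=1: r=64, s=-1, t=1   [195*(-1) + 259*(1) = 64]
q=3: r=3, s=4, t=-3   [195*(4) + 259*(-3) = 3]
q=21: r=1, s=-85, t=64   [195*(-85) + 259*(64) = 1]
q=3: r=0, s=259, t=-195   [195*(259) + 259*(-195) = 0]
GCD = 1; from the row with r=1: x=-85, y=64
Check: 195*(-85) + 259*(64) = -16575 + 16576 = 1

GCD = 1, x = -85, y = 64


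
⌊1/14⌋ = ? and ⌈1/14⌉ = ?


1/14 = 0.0714
floor = 0
ceil = 1

floor = 0, ceil = 1


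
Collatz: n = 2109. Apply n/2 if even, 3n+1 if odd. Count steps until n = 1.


2109 → 6328 → 3164 → 1582 → 791 → 2374 → 1187 → 3562 → 1781 → 5344 → 2672 → 1336 → 668 → 334 → 167 → 502 → 251 → 754 → 377 → 1132 → 566 → 283 → 850 → 425 → 1276 → 638 → 319 → 958 → 479 → 1438 → 719 → 2158 → 1079 → 3238 → 1619 → 4858 → 2429 → 7288 → 3644 → 1822 → 911 → 2734 → 1367 → 4102 → 2051 → 6154 → 3077 → 9232 → 4616 → 2308 → 1154 → 577 → 1732 → 866 → 433 → 1300 → 650 → 325 → 976 → 488 → 244 → 122 → 61 → 184 → 92 → 46 → 23 → 70 → 35 → 106 → 53 → 160 → 80 → 40 → 20 → 10 → 5 → 16 → 8 → 4 → 2 → 1
Total steps = 81

81 steps


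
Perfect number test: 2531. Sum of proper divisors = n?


Proper divisors of 2531: 1
Sum = 1 = 1

No, 2531 is not perfect (1 ≠ 2531)


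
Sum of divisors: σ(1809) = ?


Divisors of 1809: 1, 3, 9, 27, 67, 201, 603, 1809
Sum = 1 + 3 + 9 + 27 + 67 + 201 + 603 + 1809 = 2720

σ(1809) = 2720


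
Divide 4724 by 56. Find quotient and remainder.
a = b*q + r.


4724 = 56 * 84 + 20
Check: 4704 + 20 = 4724

q = 84, r = 20


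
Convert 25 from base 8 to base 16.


25 (base 8) = 21 (decimal)
21 (decimal) = 15 (base 16)


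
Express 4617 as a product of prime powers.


4617 / 3 = 1539
1539 / 3 = 513
513 / 3 = 171
171 / 3 = 57
57 / 3 = 19
19 / 19 = 1
4617 = 3^5 × 19


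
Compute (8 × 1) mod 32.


8 × 1 = 8
8 mod 32 = 8


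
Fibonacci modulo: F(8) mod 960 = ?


F(k) mod 960 for k=1..8:
1, 1, 2, 3, 5, 8, 13, 21
F(8) mod 960 = 21


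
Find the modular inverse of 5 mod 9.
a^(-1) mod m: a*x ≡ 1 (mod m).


Use the extended Euclidean algorithm on (9, 5); each row r = 9*s + 5*t:
r=9, s=1, t=0
r=5, s=0, t=1
q=1: r=4, s=1, t=-1   [9*(1) + 5*(-1) = 4]
q=1: r=1, s=-1, t=2   [9*(-1) + 5*(2) = 1]
q=4: r=0, s=5, t=-9   [9*(5) + 5*(-9) = 0]
GCD = 1 with t = 2, so 5*(2) ≡ 1 (mod 9)
Inverse = 2 mod 9 = 2
Check: 5 * 2 = 10 ≡ 1 (mod 9)

5^(-1) ≡ 2 (mod 9)


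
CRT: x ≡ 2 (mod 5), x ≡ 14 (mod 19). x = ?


M = 5*19 = 95
M1 = M/5 = 19, M2 = M/19 = 5
M1^(-1) mod 5 = 4, M2^(-1) mod 19 = 4
x = 2*19*4 + 14*5*4 = 432
432 mod 95 = 52
Check: 52 mod 5 = 2 ✓, 52 mod 19 = 14 ✓

x ≡ 52 (mod 95)


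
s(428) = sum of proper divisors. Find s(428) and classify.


Proper divisors: 1, 2, 4, 107, 214
Sum = 1 + 2 + 4 + 107 + 214 = 328
328 < 428 → deficient

s(428) = 328 (deficient)


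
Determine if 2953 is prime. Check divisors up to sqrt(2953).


Check divisors up to sqrt(2953) = 54.3415
No divisors found.
2953 is prime.

Yes, 2953 is prime


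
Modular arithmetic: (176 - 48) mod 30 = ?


176 - 48 = 128
128 mod 30 = 8


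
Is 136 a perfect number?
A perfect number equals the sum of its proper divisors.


Proper divisors of 136: 1, 2, 4, 8, 17, 34, 68
Sum = 1 + 2 + 4 + 8 + 17 + 34 + 68 = 134

No, 136 is not perfect (134 ≠ 136)


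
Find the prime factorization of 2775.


2775 / 3 = 925
925 / 5 = 185
185 / 5 = 37
37 / 37 = 1
2775 = 3 × 5^2 × 37


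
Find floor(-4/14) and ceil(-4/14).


-4/14 = -0.2857
floor = -1
ceil = 0

floor = -1, ceil = 0


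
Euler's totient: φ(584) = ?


584 = 2^3 × 73
Prime factors: 2, 73
φ(584) = 584 × (1-1/2) × (1-1/73)
= 584 × 1/2 × 72/73 = 288

φ(584) = 288


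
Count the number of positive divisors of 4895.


4895 = 5^1 × 11^1 × 89^1
d(4895) = (1+1) × (1+1) × (1+1) = 8

8 divisors


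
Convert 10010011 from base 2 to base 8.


10010011 (base 2) = 147 (decimal)
147 (decimal) = 223 (base 8)


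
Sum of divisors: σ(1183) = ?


Divisors of 1183: 1, 7, 13, 91, 169, 1183
Sum = 1 + 7 + 13 + 91 + 169 + 1183 = 1464

σ(1183) = 1464


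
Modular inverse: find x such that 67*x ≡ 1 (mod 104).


Use the extended Euclidean algorithm on (104, 67); each row r = 104*s + 67*t:
r=104, s=1, t=0
r=67, s=0, t=1
q=1: r=37, s=1, t=-1   [104*(1) + 67*(-1) = 37]
q=1: r=30, s=-1, t=2   [104*(-1) + 67*(2) = 30]
q=1: r=7, s=2, t=-3   [104*(2) + 67*(-3) = 7]
q=4: r=2, s=-9, t=14   [104*(-9) + 67*(14) = 2]
q=3: r=1, s=29, t=-45   [104*(29) + 67*(-45) = 1]
q=2: r=0, s=-67, t=104   [104*(-67) + 67*(104) = 0]
GCD = 1 with t = -45, so 67*(-45) ≡ 1 (mod 104)
Inverse = -45 mod 104 = 59
Check: 67 * 59 = 3953 ≡ 1 (mod 104)

67^(-1) ≡ 59 (mod 104)


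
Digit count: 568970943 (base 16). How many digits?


568970943 in base 16 = 21E9CEBF
Number of digits = 8

8 digits (base 16)


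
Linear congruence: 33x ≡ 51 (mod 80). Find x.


GCD(33, 80) = 1, unique solution
a^(-1) mod 80 = 17
x = 17 * 51 mod 80 = 67

x ≡ 67 (mod 80)


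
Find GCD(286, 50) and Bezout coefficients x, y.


Tabular extended Euclidean (each row: r = 286*s + 50*t):
r=286, s=1, t=0
r=50, s=0, t=1
q=5: r=36, s=1, t=-5   [286*(1) + 50*(-5) = 36]
q=1: r=14, s=-1, t=6   [286*(-1) + 50*(6) = 14]
q=2: r=8, s=3, t=-17   [286*(3) + 50*(-17) = 8]
q=1: r=6, s=-4, t=23   [286*(-4) + 50*(23) = 6]
q=1: r=2, s=7, t=-40   [286*(7) + 50*(-40) = 2]
q=3: r=0, s=-25, t=143   [286*(-25) + 50*(143) = 0]
GCD = 2; from the row with r=2: x=7, y=-40
Check: 286*(7) + 50*(-40) = 2002 - 2000 = 2

GCD = 2, x = 7, y = -40


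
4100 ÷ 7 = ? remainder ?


4100 = 7 * 585 + 5
Check: 4095 + 5 = 4100

q = 585, r = 5


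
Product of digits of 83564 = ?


8 × 3 × 5 × 6 × 4 = 2880


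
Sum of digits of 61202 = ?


6 + 1 + 2 + 0 + 2 = 11


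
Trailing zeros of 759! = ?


floor(759/5) = 151
floor(759/25) = 30
floor(759/125) = 6
floor(759/625) = 1
Total = 188

188 trailing zeros


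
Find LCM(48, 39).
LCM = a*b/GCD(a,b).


GCD(48, 39) = 3
LCM = 48*39/3 = 1872/3 = 624

LCM = 624


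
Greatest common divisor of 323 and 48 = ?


323 = 6 * 48 + 35
48 = 1 * 35 + 13
35 = 2 * 13 + 9
13 = 1 * 9 + 4
9 = 2 * 4 + 1
4 = 4 * 1 + 0
GCD = 1


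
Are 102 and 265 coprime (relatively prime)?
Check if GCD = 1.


Euclidean algorithm:
265 = 2 * 102 + 61
102 = 1 * 61 + 41
61 = 1 * 41 + 20
41 = 2 * 20 + 1
20 = 20 * 1 + 0
GCD(102, 265) = 1

Yes, coprime (GCD = 1)


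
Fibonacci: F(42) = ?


Sequence: 1, 1, 2, 3, 5, 8, 13, 21, 34, 55, 89, 144, 233, 377, 610, 987, 1597, 2584, 4181, 6765, 10946, 17711, 28657, 46368, 75025, 121393, 196418, 317811, 514229, 832040, 1346269, 2178309, 3524578, 5702887, 9227465, 14930352, 24157817, 39088169, 63245986, 102334155, 165580141, 267914296
F(42) = 267914296


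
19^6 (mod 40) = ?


19^1 mod 40 = 19
19^2 mod 40 = 1
19^3 mod 40 = 19
19^4 mod 40 = 1
19^5 mod 40 = 19
19^6 mod 40 = 1


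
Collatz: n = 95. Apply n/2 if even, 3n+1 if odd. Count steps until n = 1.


95 → 286 → 143 → 430 → 215 → 646 → 323 → 970 → 485 → 1456 → 728 → 364 → 182 → 91 → 274 → 137 → 412 → 206 → 103 → 310 → 155 → 466 → 233 → 700 → 350 → 175 → 526 → 263 → 790 → 395 → 1186 → 593 → 1780 → 890 → 445 → 1336 → 668 → 334 → 167 → 502 → 251 → 754 → 377 → 1132 → 566 → 283 → 850 → 425 → 1276 → 638 → 319 → 958 → 479 → 1438 → 719 → 2158 → 1079 → 3238 → 1619 → 4858 → 2429 → 7288 → 3644 → 1822 → 911 → 2734 → 1367 → 4102 → 2051 → 6154 → 3077 → 9232 → 4616 → 2308 → 1154 → 577 → 1732 → 866 → 433 → 1300 → 650 → 325 → 976 → 488 → 244 → 122 → 61 → 184 → 92 → 46 → 23 → 70 → 35 → 106 → 53 → 160 → 80 → 40 → 20 → 10 → 5 → 16 → 8 → 4 → 2 → 1
Total steps = 105

105 steps


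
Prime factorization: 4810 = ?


4810 / 2 = 2405
2405 / 5 = 481
481 / 13 = 37
37 / 37 = 1
4810 = 2 × 5 × 13 × 37


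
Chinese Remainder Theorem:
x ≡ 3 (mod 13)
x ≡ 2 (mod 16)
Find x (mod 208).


M = 13*16 = 208
M1 = M/13 = 16, M2 = M/16 = 13
M1^(-1) mod 13 = 9, M2^(-1) mod 16 = 5
x = 3*16*9 + 2*13*5 = 562
562 mod 208 = 146
Check: 146 mod 13 = 3 ✓, 146 mod 16 = 2 ✓

x ≡ 146 (mod 208)


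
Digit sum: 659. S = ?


6 + 5 + 9 = 20


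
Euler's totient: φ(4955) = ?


4955 = 5 × 991
Prime factors: 5, 991
φ(4955) = 4955 × (1-1/5) × (1-1/991)
= 4955 × 4/5 × 990/991 = 3960

φ(4955) = 3960


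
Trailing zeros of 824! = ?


floor(824/5) = 164
floor(824/25) = 32
floor(824/125) = 6
floor(824/625) = 1
Total = 203

203 trailing zeros


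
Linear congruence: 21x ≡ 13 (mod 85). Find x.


GCD(21, 85) = 1, unique solution
a^(-1) mod 85 = 81
x = 81 * 13 mod 85 = 33

x ≡ 33 (mod 85)


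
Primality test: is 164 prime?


164 / 2 = 82 (exact division)
164 is NOT prime.

No, 164 is not prime


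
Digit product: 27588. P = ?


2 × 7 × 5 × 8 × 8 = 4480


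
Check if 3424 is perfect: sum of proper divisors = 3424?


Proper divisors of 3424: 1, 2, 4, 8, 16, 32, 107, 214, 428, 856, 1712
Sum = 1 + 2 + 4 + 8 + 16 + 32 + 107 + 214 + 428 + 856 + 1712 = 3380

No, 3424 is not perfect (3380 ≠ 3424)


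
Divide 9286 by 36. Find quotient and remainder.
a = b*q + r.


9286 = 36 * 257 + 34
Check: 9252 + 34 = 9286

q = 257, r = 34


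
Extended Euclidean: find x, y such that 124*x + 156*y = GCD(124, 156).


Tabular extended Euclidean (each row: r = 124*s + 156*t):
r=124, s=1, t=0
r=156, s=0, t=1
q=0: r=124, s=1, t=0   [124*(1) + 156*(0) = 124]
q=1: r=32, s=-1, t=1   [124*(-1) + 156*(1) = 32]
q=3: r=28, s=4, t=-3   [124*(4) + 156*(-3) = 28]
q=1: r=4, s=-5, t=4   [124*(-5) + 156*(4) = 4]
q=7: r=0, s=39, t=-31   [124*(39) + 156*(-31) = 0]
GCD = 4; from the row with r=4: x=-5, y=4
Check: 124*(-5) + 156*(4) = -620 + 624 = 4

GCD = 4, x = -5, y = 4


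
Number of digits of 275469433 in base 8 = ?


275469433 in base 8 = 2032652171
Number of digits = 10

10 digits (base 8)


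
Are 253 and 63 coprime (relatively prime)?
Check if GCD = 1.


Euclidean algorithm:
253 = 4 * 63 + 1
63 = 63 * 1 + 0
GCD(253, 63) = 1

Yes, coprime (GCD = 1)


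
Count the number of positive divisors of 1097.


1097 = 1097^1
d(1097) = (1+1) = 2

2 divisors


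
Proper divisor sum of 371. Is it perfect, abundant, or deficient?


Proper divisors: 1, 7, 53
Sum = 1 + 7 + 53 = 61
61 < 371 → deficient

s(371) = 61 (deficient)


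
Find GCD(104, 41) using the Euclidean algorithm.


104 = 2 * 41 + 22
41 = 1 * 22 + 19
22 = 1 * 19 + 3
19 = 6 * 3 + 1
3 = 3 * 1 + 0
GCD = 1


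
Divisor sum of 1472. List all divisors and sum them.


Divisors of 1472: 1, 2, 4, 8, 16, 23, 32, 46, 64, 92, 184, 368, 736, 1472
Sum = 1 + 2 + 4 + 8 + 16 + 23 + 32 + 46 + 64 + 92 + 184 + 368 + 736 + 1472 = 3048

σ(1472) = 3048


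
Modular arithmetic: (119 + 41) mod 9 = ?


119 + 41 = 160
160 mod 9 = 7


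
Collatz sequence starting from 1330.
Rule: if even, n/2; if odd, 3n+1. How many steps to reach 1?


1330 → 665 → 1996 → 998 → 499 → 1498 → 749 → 2248 → 1124 → 562 → 281 → 844 → 422 → 211 → 634 → 317 → 952 → 476 → 238 → 119 → 358 → 179 → 538 → 269 → 808 → 404 → 202 → 101 → 304 → 152 → 76 → 38 → 19 → 58 → 29 → 88 → 44 → 22 → 11 → 34 → 17 → 52 → 26 → 13 → 40 → 20 → 10 → 5 → 16 → 8 → 4 → 2 → 1
Total steps = 52

52 steps


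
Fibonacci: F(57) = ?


Sequence: 1, 1, 2, 3, 5, 8, 13, 21, 34, 55, 89, 144, 233, 377, 610, 987, 1597, 2584, 4181, 6765, 10946, 17711, 28657, 46368, 75025, 121393, 196418, 317811, 514229, 832040, 1346269, 2178309, 3524578, 5702887, 9227465, 14930352, 24157817, 39088169, 63245986, 102334155, 165580141, 267914296, 433494437, 701408733, 1134903170, 1836311903, 2971215073, 4807526976, 7778742049, 12586269025, 20365011074, 32951280099, 53316291173, 86267571272, 139583862445, 225851433717, 365435296162
F(57) = 365435296162


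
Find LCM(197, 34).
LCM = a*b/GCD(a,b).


GCD(197, 34) = 1
LCM = 197*34/1 = 6698/1 = 6698

LCM = 6698


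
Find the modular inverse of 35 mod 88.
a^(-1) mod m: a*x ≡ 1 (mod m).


Use the extended Euclidean algorithm on (88, 35); each row r = 88*s + 35*t:
r=88, s=1, t=0
r=35, s=0, t=1
q=2: r=18, s=1, t=-2   [88*(1) + 35*(-2) = 18]
q=1: r=17, s=-1, t=3   [88*(-1) + 35*(3) = 17]
q=1: r=1, s=2, t=-5   [88*(2) + 35*(-5) = 1]
q=17: r=0, s=-35, t=88   [88*(-35) + 35*(88) = 0]
GCD = 1 with t = -5, so 35*(-5) ≡ 1 (mod 88)
Inverse = -5 mod 88 = 83
Check: 35 * 83 = 2905 ≡ 1 (mod 88)

35^(-1) ≡ 83 (mod 88)


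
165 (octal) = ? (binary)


165 (base 8) = 117 (decimal)
117 (decimal) = 1110101 (base 2)


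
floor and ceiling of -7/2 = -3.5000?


-7/2 = -3.5000
floor = -4
ceil = -3

floor = -4, ceil = -3


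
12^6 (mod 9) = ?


12^1 mod 9 = 3
12^2 mod 9 = 0
12^3 mod 9 = 0
12^4 mod 9 = 0
12^5 mod 9 = 0
12^6 mod 9 = 0


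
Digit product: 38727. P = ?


3 × 8 × 7 × 2 × 7 = 2352


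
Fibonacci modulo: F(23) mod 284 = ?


F(k) mod 284 for k=1..23:
1, 1, 2, 3, 5, 8, 13, 21, 34, 55, 89, 144, 233, 93, 42, 135, 177, 28, 205, 233, 154, 103, 257
F(23) mod 284 = 257


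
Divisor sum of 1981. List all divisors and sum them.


Divisors of 1981: 1, 7, 283, 1981
Sum = 1 + 7 + 283 + 1981 = 2272

σ(1981) = 2272


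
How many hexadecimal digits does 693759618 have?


693759618 in base 16 = 2959EE82
Number of digits = 8

8 digits (base 16)


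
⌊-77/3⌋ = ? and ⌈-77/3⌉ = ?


-77/3 = -25.6667
floor = -26
ceil = -25

floor = -26, ceil = -25


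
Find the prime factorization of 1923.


1923 / 3 = 641
641 / 641 = 1
1923 = 3 × 641


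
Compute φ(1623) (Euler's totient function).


1623 = 3 × 541
Prime factors: 3, 541
φ(1623) = 1623 × (1-1/3) × (1-1/541)
= 1623 × 2/3 × 540/541 = 1080

φ(1623) = 1080


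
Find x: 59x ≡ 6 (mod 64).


GCD(59, 64) = 1, unique solution
a^(-1) mod 64 = 51
x = 51 * 6 mod 64 = 50

x ≡ 50 (mod 64)


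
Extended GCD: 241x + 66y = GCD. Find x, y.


Tabular extended Euclidean (each row: r = 241*s + 66*t):
r=241, s=1, t=0
r=66, s=0, t=1
q=3: r=43, s=1, t=-3   [241*(1) + 66*(-3) = 43]
q=1: r=23, s=-1, t=4   [241*(-1) + 66*(4) = 23]
q=1: r=20, s=2, t=-7   [241*(2) + 66*(-7) = 20]
q=1: r=3, s=-3, t=11   [241*(-3) + 66*(11) = 3]
q=6: r=2, s=20, t=-73   [241*(20) + 66*(-73) = 2]
q=1: r=1, s=-23, t=84   [241*(-23) + 66*(84) = 1]
q=2: r=0, s=66, t=-241   [241*(66) + 66*(-241) = 0]
GCD = 1; from the row with r=1: x=-23, y=84
Check: 241*(-23) + 66*(84) = -5543 + 5544 = 1

GCD = 1, x = -23, y = 84


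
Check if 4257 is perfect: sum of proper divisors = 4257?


Proper divisors of 4257: 1, 3, 9, 11, 33, 43, 99, 129, 387, 473, 1419
Sum = 1 + 3 + 9 + 11 + 33 + 43 + 99 + 129 + 387 + 473 + 1419 = 2607

No, 4257 is not perfect (2607 ≠ 4257)


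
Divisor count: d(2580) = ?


2580 = 2^2 × 3^1 × 5^1 × 43^1
d(2580) = (2+1) × (1+1) × (1+1) × (1+1) = 24

24 divisors


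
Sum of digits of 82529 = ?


8 + 2 + 5 + 2 + 9 = 26


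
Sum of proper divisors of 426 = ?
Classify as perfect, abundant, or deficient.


Proper divisors: 1, 2, 3, 6, 71, 142, 213
Sum = 1 + 2 + 3 + 6 + 71 + 142 + 213 = 438
438 > 426 → abundant

s(426) = 438 (abundant)


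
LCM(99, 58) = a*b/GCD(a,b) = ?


GCD(99, 58) = 1
LCM = 99*58/1 = 5742/1 = 5742

LCM = 5742


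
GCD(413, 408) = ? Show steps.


413 = 1 * 408 + 5
408 = 81 * 5 + 3
5 = 1 * 3 + 2
3 = 1 * 2 + 1
2 = 2 * 1 + 0
GCD = 1


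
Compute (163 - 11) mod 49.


163 - 11 = 152
152 mod 49 = 5


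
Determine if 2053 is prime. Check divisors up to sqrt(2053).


Check divisors up to sqrt(2053) = 45.3100
No divisors found.
2053 is prime.

Yes, 2053 is prime


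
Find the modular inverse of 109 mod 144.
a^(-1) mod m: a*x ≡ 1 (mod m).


Use the extended Euclidean algorithm on (144, 109); each row r = 144*s + 109*t:
r=144, s=1, t=0
r=109, s=0, t=1
q=1: r=35, s=1, t=-1   [144*(1) + 109*(-1) = 35]
q=3: r=4, s=-3, t=4   [144*(-3) + 109*(4) = 4]
q=8: r=3, s=25, t=-33   [144*(25) + 109*(-33) = 3]
q=1: r=1, s=-28, t=37   [144*(-28) + 109*(37) = 1]
q=3: r=0, s=109, t=-144   [144*(109) + 109*(-144) = 0]
GCD = 1 with t = 37, so 109*(37) ≡ 1 (mod 144)
Inverse = 37 mod 144 = 37
Check: 109 * 37 = 4033 ≡ 1 (mod 144)

109^(-1) ≡ 37 (mod 144)


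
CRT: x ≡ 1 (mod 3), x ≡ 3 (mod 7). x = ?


M = 3*7 = 21
M1 = M/3 = 7, M2 = M/7 = 3
M1^(-1) mod 3 = 1, M2^(-1) mod 7 = 5
x = 1*7*1 + 3*3*5 = 52
52 mod 21 = 10
Check: 10 mod 3 = 1 ✓, 10 mod 7 = 3 ✓

x ≡ 10 (mod 21)


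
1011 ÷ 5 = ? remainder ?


1011 = 5 * 202 + 1
Check: 1010 + 1 = 1011

q = 202, r = 1


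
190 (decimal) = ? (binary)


190 (base 10) = 190 (decimal)
190 (decimal) = 10111110 (base 2)


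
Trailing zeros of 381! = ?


floor(381/5) = 76
floor(381/25) = 15
floor(381/125) = 3
Total = 94

94 trailing zeros


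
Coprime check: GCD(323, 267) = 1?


Euclidean algorithm:
323 = 1 * 267 + 56
267 = 4 * 56 + 43
56 = 1 * 43 + 13
43 = 3 * 13 + 4
13 = 3 * 4 + 1
4 = 4 * 1 + 0
GCD(323, 267) = 1

Yes, coprime (GCD = 1)


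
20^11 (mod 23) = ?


20^1 mod 23 = 20
20^2 mod 23 = 9
20^3 mod 23 = 19
20^4 mod 23 = 12
20^5 mod 23 = 10
20^6 mod 23 = 16
20^7 mod 23 = 21
20^8 mod 23 = 6
20^9 mod 23 = 5
20^10 mod 23 = 8
20^11 mod 23 = 22


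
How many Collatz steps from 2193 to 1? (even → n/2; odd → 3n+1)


2193 → 6580 → 3290 → 1645 → 4936 → 2468 → 1234 → 617 → 1852 → 926 → 463 → 1390 → 695 → 2086 → 1043 → 3130 → 1565 → 4696 → 2348 → 1174 → 587 → 1762 → 881 → 2644 → 1322 → 661 → 1984 → 992 → 496 → 248 → 124 → 62 → 31 → 94 → 47 → 142 → 71 → 214 → 107 → 322 → 161 → 484 → 242 → 121 → 364 → 182 → 91 → 274 → 137 → 412 → 206 → 103 → 310 → 155 → 466 → 233 → 700 → 350 → 175 → 526 → 263 → 790 → 395 → 1186 → 593 → 1780 → 890 → 445 → 1336 → 668 → 334 → 167 → 502 → 251 → 754 → 377 → 1132 → 566 → 283 → 850 → 425 → 1276 → 638 → 319 → 958 → 479 → 1438 → 719 → 2158 → 1079 → 3238 → 1619 → 4858 → 2429 → 7288 → 3644 → 1822 → 911 → 2734 → 1367 → 4102 → 2051 → 6154 → 3077 → 9232 → 4616 → 2308 → 1154 → 577 → 1732 → 866 → 433 → 1300 → 650 → 325 → 976 → 488 → 244 → 122 → 61 → 184 → 92 → 46 → 23 → 70 → 35 → 106 → 53 → 160 → 80 → 40 → 20 → 10 → 5 → 16 → 8 → 4 → 2 → 1
Total steps = 138

138 steps


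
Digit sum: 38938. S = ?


3 + 8 + 9 + 3 + 8 = 31


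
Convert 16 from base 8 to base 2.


16 (base 8) = 14 (decimal)
14 (decimal) = 1110 (base 2)


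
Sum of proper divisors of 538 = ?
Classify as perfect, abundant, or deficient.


Proper divisors: 1, 2, 269
Sum = 1 + 2 + 269 = 272
272 < 538 → deficient

s(538) = 272 (deficient)


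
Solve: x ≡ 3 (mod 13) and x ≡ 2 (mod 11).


M = 13*11 = 143
M1 = M/13 = 11, M2 = M/11 = 13
M1^(-1) mod 13 = 6, M2^(-1) mod 11 = 6
x = 3*11*6 + 2*13*6 = 354
354 mod 143 = 68
Check: 68 mod 13 = 3 ✓, 68 mod 11 = 2 ✓

x ≡ 68 (mod 143)


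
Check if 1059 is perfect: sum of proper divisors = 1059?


Proper divisors of 1059: 1, 3, 353
Sum = 1 + 3 + 353 = 357

No, 1059 is not perfect (357 ≠ 1059)


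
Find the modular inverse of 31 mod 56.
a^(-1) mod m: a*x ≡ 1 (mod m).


Use the extended Euclidean algorithm on (56, 31); each row r = 56*s + 31*t:
r=56, s=1, t=0
r=31, s=0, t=1
q=1: r=25, s=1, t=-1   [56*(1) + 31*(-1) = 25]
q=1: r=6, s=-1, t=2   [56*(-1) + 31*(2) = 6]
q=4: r=1, s=5, t=-9   [56*(5) + 31*(-9) = 1]
q=6: r=0, s=-31, t=56   [56*(-31) + 31*(56) = 0]
GCD = 1 with t = -9, so 31*(-9) ≡ 1 (mod 56)
Inverse = -9 mod 56 = 47
Check: 31 * 47 = 1457 ≡ 1 (mod 56)

31^(-1) ≡ 47 (mod 56)


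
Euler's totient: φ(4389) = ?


4389 = 3 × 7 × 11 × 19
Prime factors: 3, 7, 11, 19
φ(4389) = 4389 × (1-1/3) × (1-1/7) × (1-1/11) × (1-1/19)
= 4389 × 2/3 × 6/7 × 10/11 × 18/19 = 2160

φ(4389) = 2160


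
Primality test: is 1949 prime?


Check divisors up to sqrt(1949) = 44.1475
No divisors found.
1949 is prime.

Yes, 1949 is prime


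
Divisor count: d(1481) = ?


1481 = 1481^1
d(1481) = (1+1) = 2

2 divisors


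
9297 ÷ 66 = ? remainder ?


9297 = 66 * 140 + 57
Check: 9240 + 57 = 9297

q = 140, r = 57


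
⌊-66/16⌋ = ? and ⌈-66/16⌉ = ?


-66/16 = -4.1250
floor = -5
ceil = -4

floor = -5, ceil = -4


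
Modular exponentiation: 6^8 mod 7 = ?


6^1 mod 7 = 6
6^2 mod 7 = 1
6^3 mod 7 = 6
6^4 mod 7 = 1
6^5 mod 7 = 6
6^6 mod 7 = 1
6^7 mod 7 = 6
6^8 mod 7 = 1


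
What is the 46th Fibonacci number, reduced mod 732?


F(k) mod 732 for k=1..46:
1, 1, 2, 3, 5, 8, 13, 21, 34, 55, 89, 144, 233, 377, 610, 255, 133, 388, 521, 177, 698, 143, 109, 252, 361, 613, 242, 123, 365, 488, 121, 609, 730, 607, 605, 480, 353, 101, 454, 555, 277, 100, 377, 477, 122, 599
F(46) mod 732 = 599


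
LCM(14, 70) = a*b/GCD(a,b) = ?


GCD(14, 70) = 14
LCM = 14*70/14 = 980/14 = 70

LCM = 70


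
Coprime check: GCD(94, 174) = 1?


Euclidean algorithm:
174 = 1 * 94 + 80
94 = 1 * 80 + 14
80 = 5 * 14 + 10
14 = 1 * 10 + 4
10 = 2 * 4 + 2
4 = 2 * 2 + 0
GCD(94, 174) = 2

No, not coprime (GCD = 2)


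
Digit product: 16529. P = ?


1 × 6 × 5 × 2 × 9 = 540


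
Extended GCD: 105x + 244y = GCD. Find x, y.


Tabular extended Euclidean (each row: r = 105*s + 244*t):
r=105, s=1, t=0
r=244, s=0, t=1
q=0: r=105, s=1, t=0   [105*(1) + 244*(0) = 105]
q=2: r=34, s=-2, t=1   [105*(-2) + 244*(1) = 34]
q=3: r=3, s=7, t=-3   [105*(7) + 244*(-3) = 3]
q=11: r=1, s=-79, t=34   [105*(-79) + 244*(34) = 1]
q=3: r=0, s=244, t=-105   [105*(244) + 244*(-105) = 0]
GCD = 1; from the row with r=1: x=-79, y=34
Check: 105*(-79) + 244*(34) = -8295 + 8296 = 1

GCD = 1, x = -79, y = 34


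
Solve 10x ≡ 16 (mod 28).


GCD(10, 28) = 2 divides 16
Divide: 5x ≡ 8 (mod 14)
x ≡ 10 (mod 14)


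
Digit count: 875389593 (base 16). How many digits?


875389593 in base 16 = 342D6299
Number of digits = 8

8 digits (base 16)


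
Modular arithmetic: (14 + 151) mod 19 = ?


14 + 151 = 165
165 mod 19 = 13


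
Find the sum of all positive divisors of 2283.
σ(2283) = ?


Divisors of 2283: 1, 3, 761, 2283
Sum = 1 + 3 + 761 + 2283 = 3048

σ(2283) = 3048


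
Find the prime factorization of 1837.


1837 / 11 = 167
167 / 167 = 1
1837 = 11 × 167


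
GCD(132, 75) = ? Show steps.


132 = 1 * 75 + 57
75 = 1 * 57 + 18
57 = 3 * 18 + 3
18 = 6 * 3 + 0
GCD = 3


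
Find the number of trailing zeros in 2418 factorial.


floor(2418/5) = 483
floor(2418/25) = 96
floor(2418/125) = 19
floor(2418/625) = 3
Total = 601

601 trailing zeros


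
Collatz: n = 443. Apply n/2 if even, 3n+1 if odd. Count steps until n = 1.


443 → 1330 → 665 → 1996 → 998 → 499 → 1498 → 749 → 2248 → 1124 → 562 → 281 → 844 → 422 → 211 → 634 → 317 → 952 → 476 → 238 → 119 → 358 → 179 → 538 → 269 → 808 → 404 → 202 → 101 → 304 → 152 → 76 → 38 → 19 → 58 → 29 → 88 → 44 → 22 → 11 → 34 → 17 → 52 → 26 → 13 → 40 → 20 → 10 → 5 → 16 → 8 → 4 → 2 → 1
Total steps = 53

53 steps


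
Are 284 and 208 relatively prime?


Euclidean algorithm:
284 = 1 * 208 + 76
208 = 2 * 76 + 56
76 = 1 * 56 + 20
56 = 2 * 20 + 16
20 = 1 * 16 + 4
16 = 4 * 4 + 0
GCD(284, 208) = 4

No, not coprime (GCD = 4)


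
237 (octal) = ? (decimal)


237 (base 8) = 159 (decimal)
159 (decimal) = 159 (base 10)


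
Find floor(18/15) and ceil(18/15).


18/15 = 1.2000
floor = 1
ceil = 2

floor = 1, ceil = 2


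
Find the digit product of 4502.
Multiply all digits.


4 × 5 × 0 × 2 = 0


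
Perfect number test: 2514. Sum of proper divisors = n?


Proper divisors of 2514: 1, 2, 3, 6, 419, 838, 1257
Sum = 1 + 2 + 3 + 6 + 419 + 838 + 1257 = 2526

No, 2514 is not perfect (2526 ≠ 2514)


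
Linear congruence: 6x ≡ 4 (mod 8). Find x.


GCD(6, 8) = 2 divides 4
Divide: 3x ≡ 2 (mod 4)
x ≡ 2 (mod 4)


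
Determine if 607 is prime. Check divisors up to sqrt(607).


Check divisors up to sqrt(607) = 24.6374
No divisors found.
607 is prime.

Yes, 607 is prime


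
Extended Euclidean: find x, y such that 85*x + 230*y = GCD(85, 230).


Tabular extended Euclidean (each row: r = 85*s + 230*t):
r=85, s=1, t=0
r=230, s=0, t=1
q=0: r=85, s=1, t=0   [85*(1) + 230*(0) = 85]
q=2: r=60, s=-2, t=1   [85*(-2) + 230*(1) = 60]
q=1: r=25, s=3, t=-1   [85*(3) + 230*(-1) = 25]
q=2: r=10, s=-8, t=3   [85*(-8) + 230*(3) = 10]
q=2: r=5, s=19, t=-7   [85*(19) + 230*(-7) = 5]
q=2: r=0, s=-46, t=17   [85*(-46) + 230*(17) = 0]
GCD = 5; from the row with r=5: x=19, y=-7
Check: 85*(19) + 230*(-7) = 1615 - 1610 = 5

GCD = 5, x = 19, y = -7


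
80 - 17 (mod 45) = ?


80 - 17 = 63
63 mod 45 = 18


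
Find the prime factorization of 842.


842 / 2 = 421
421 / 421 = 1
842 = 2 × 421


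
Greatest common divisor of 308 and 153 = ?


308 = 2 * 153 + 2
153 = 76 * 2 + 1
2 = 2 * 1 + 0
GCD = 1


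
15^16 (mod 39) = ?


15^1 mod 39 = 15
15^2 mod 39 = 30
15^3 mod 39 = 21
15^4 mod 39 = 3
15^5 mod 39 = 6
15^6 mod 39 = 12
15^7 mod 39 = 24
15^8 mod 39 = 9
15^9 mod 39 = 18
15^10 mod 39 = 36
15^11 mod 39 = 33
15^12 mod 39 = 27
15^13 mod 39 = 15
15^14 mod 39 = 30
15^15 mod 39 = 21
15^16 mod 39 = 3


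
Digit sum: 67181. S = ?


6 + 7 + 1 + 8 + 1 = 23


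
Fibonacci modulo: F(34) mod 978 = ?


F(k) mod 978 for k=1..34:
1, 1, 2, 3, 5, 8, 13, 21, 34, 55, 89, 144, 233, 377, 610, 9, 619, 628, 269, 897, 188, 107, 295, 402, 697, 121, 818, 939, 779, 740, 541, 303, 844, 169
F(34) mod 978 = 169


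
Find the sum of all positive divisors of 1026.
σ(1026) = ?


Divisors of 1026: 1, 2, 3, 6, 9, 18, 19, 27, 38, 54, 57, 114, 171, 342, 513, 1026
Sum = 1 + 2 + 3 + 6 + 9 + 18 + 19 + 27 + 38 + 54 + 57 + 114 + 171 + 342 + 513 + 1026 = 2400

σ(1026) = 2400


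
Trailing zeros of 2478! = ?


floor(2478/5) = 495
floor(2478/25) = 99
floor(2478/125) = 19
floor(2478/625) = 3
Total = 616

616 trailing zeros


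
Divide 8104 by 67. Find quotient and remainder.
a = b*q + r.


8104 = 67 * 120 + 64
Check: 8040 + 64 = 8104

q = 120, r = 64


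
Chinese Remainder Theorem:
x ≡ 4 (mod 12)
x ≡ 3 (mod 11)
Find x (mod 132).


M = 12*11 = 132
M1 = M/12 = 11, M2 = M/11 = 12
M1^(-1) mod 12 = 11, M2^(-1) mod 11 = 1
x = 4*11*11 + 3*12*1 = 520
520 mod 132 = 124
Check: 124 mod 12 = 4 ✓, 124 mod 11 = 3 ✓

x ≡ 124 (mod 132)


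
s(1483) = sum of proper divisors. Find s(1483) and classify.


Proper divisors: 1
Sum = 1 = 1
1 < 1483 → deficient

s(1483) = 1 (deficient)


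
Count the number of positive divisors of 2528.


2528 = 2^5 × 79^1
d(2528) = (5+1) × (1+1) = 12

12 divisors


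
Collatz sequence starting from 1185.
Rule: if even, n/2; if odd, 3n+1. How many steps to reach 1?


1185 → 3556 → 1778 → 889 → 2668 → 1334 → 667 → 2002 → 1001 → 3004 → 1502 → 751 → 2254 → 1127 → 3382 → 1691 → 5074 → 2537 → 7612 → 3806 → 1903 → 5710 → 2855 → 8566 → 4283 → 12850 → 6425 → 19276 → 9638 → 4819 → 14458 → 7229 → 21688 → 10844 → 5422 → 2711 → 8134 → 4067 → 12202 → 6101 → 18304 → 9152 → 4576 → 2288 → 1144 → 572 → 286 → 143 → 430 → 215 → 646 → 323 → 970 → 485 → 1456 → 728 → 364 → 182 → 91 → 274 → 137 → 412 → 206 → 103 → 310 → 155 → 466 → 233 → 700 → 350 → 175 → 526 → 263 → 790 → 395 → 1186 → 593 → 1780 → 890 → 445 → 1336 → 668 → 334 → 167 → 502 → 251 → 754 → 377 → 1132 → 566 → 283 → 850 → 425 → 1276 → 638 → 319 → 958 → 479 → 1438 → 719 → 2158 → 1079 → 3238 → 1619 → 4858 → 2429 → 7288 → 3644 → 1822 → 911 → 2734 → 1367 → 4102 → 2051 → 6154 → 3077 → 9232 → 4616 → 2308 → 1154 → 577 → 1732 → 866 → 433 → 1300 → 650 → 325 → 976 → 488 → 244 → 122 → 61 → 184 → 92 → 46 → 23 → 70 → 35 → 106 → 53 → 160 → 80 → 40 → 20 → 10 → 5 → 16 → 8 → 4 → 2 → 1
Total steps = 150

150 steps


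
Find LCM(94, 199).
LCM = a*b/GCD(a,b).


GCD(94, 199) = 1
LCM = 94*199/1 = 18706/1 = 18706

LCM = 18706


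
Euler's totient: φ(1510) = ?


1510 = 2 × 5 × 151
Prime factors: 2, 5, 151
φ(1510) = 1510 × (1-1/2) × (1-1/5) × (1-1/151)
= 1510 × 1/2 × 4/5 × 150/151 = 600

φ(1510) = 600


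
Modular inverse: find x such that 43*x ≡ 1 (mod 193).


Use the extended Euclidean algorithm on (193, 43); each row r = 193*s + 43*t:
r=193, s=1, t=0
r=43, s=0, t=1
q=4: r=21, s=1, t=-4   [193*(1) + 43*(-4) = 21]
q=2: r=1, s=-2, t=9   [193*(-2) + 43*(9) = 1]
q=21: r=0, s=43, t=-193   [193*(43) + 43*(-193) = 0]
GCD = 1 with t = 9, so 43*(9) ≡ 1 (mod 193)
Inverse = 9 mod 193 = 9
Check: 43 * 9 = 387 ≡ 1 (mod 193)

43^(-1) ≡ 9 (mod 193)


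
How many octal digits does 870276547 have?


870276547 in base 8 = 6367656703
Number of digits = 10

10 digits (base 8)


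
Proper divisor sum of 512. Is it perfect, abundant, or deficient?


Proper divisors: 1, 2, 4, 8, 16, 32, 64, 128, 256
Sum = 1 + 2 + 4 + 8 + 16 + 32 + 64 + 128 + 256 = 511
511 < 512 → deficient

s(512) = 511 (deficient)


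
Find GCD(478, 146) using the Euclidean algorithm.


478 = 3 * 146 + 40
146 = 3 * 40 + 26
40 = 1 * 26 + 14
26 = 1 * 14 + 12
14 = 1 * 12 + 2
12 = 6 * 2 + 0
GCD = 2


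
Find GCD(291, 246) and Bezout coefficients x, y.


Tabular extended Euclidean (each row: r = 291*s + 246*t):
r=291, s=1, t=0
r=246, s=0, t=1
q=1: r=45, s=1, t=-1   [291*(1) + 246*(-1) = 45]
q=5: r=21, s=-5, t=6   [291*(-5) + 246*(6) = 21]
q=2: r=3, s=11, t=-13   [291*(11) + 246*(-13) = 3]
q=7: r=0, s=-82, t=97   [291*(-82) + 246*(97) = 0]
GCD = 3; from the row with r=3: x=11, y=-13
Check: 291*(11) + 246*(-13) = 3201 - 3198 = 3

GCD = 3, x = 11, y = -13


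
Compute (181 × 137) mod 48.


181 × 137 = 24797
24797 mod 48 = 29


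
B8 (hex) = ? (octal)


B8 (base 16) = 184 (decimal)
184 (decimal) = 270 (base 8)


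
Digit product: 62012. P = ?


6 × 2 × 0 × 1 × 2 = 0


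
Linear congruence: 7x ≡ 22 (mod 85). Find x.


GCD(7, 85) = 1, unique solution
a^(-1) mod 85 = 73
x = 73 * 22 mod 85 = 76

x ≡ 76 (mod 85)


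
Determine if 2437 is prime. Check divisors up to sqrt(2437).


Check divisors up to sqrt(2437) = 49.3660
No divisors found.
2437 is prime.

Yes, 2437 is prime


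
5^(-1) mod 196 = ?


Use the extended Euclidean algorithm on (196, 5); each row r = 196*s + 5*t:
r=196, s=1, t=0
r=5, s=0, t=1
q=39: r=1, s=1, t=-39   [196*(1) + 5*(-39) = 1]
q=5: r=0, s=-5, t=196   [196*(-5) + 5*(196) = 0]
GCD = 1 with t = -39, so 5*(-39) ≡ 1 (mod 196)
Inverse = -39 mod 196 = 157
Check: 5 * 157 = 785 ≡ 1 (mod 196)

5^(-1) ≡ 157 (mod 196)


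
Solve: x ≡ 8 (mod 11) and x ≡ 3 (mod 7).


M = 11*7 = 77
M1 = M/11 = 7, M2 = M/7 = 11
M1^(-1) mod 11 = 8, M2^(-1) mod 7 = 2
x = 8*7*8 + 3*11*2 = 514
514 mod 77 = 52
Check: 52 mod 11 = 8 ✓, 52 mod 7 = 3 ✓

x ≡ 52 (mod 77)


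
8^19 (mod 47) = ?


8^1 mod 47 = 8
8^2 mod 47 = 17
8^3 mod 47 = 42
8^4 mod 47 = 7
8^5 mod 47 = 9
8^6 mod 47 = 25
8^7 mod 47 = 12
8^8 mod 47 = 2
8^9 mod 47 = 16
8^10 mod 47 = 34
8^11 mod 47 = 37
8^12 mod 47 = 14
8^13 mod 47 = 18
8^14 mod 47 = 3
8^15 mod 47 = 24
8^16 mod 47 = 4
8^17 mod 47 = 32
8^18 mod 47 = 21
8^19 mod 47 = 27
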